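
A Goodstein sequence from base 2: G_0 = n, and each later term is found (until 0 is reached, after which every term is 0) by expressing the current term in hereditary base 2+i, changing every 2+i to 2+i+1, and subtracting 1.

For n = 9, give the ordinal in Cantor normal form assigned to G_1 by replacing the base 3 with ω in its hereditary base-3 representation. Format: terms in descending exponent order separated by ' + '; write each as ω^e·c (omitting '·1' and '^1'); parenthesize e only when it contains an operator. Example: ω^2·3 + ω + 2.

[0] 9 ≡ 2^(2 + 1) + 1 (base 2). Lift 3: 82. −1: 81.
[1] 81 ≡ 3^(3 + 1) (base 3). Lift 4: 1024. −1: 1023.

ω^(ω + 1)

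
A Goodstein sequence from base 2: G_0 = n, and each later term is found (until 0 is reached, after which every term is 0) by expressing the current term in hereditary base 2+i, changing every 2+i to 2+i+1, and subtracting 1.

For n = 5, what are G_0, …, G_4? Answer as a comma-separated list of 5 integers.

base 2: 5 = 2^2 + 1; at 3: 3^3 + 1 = 28; next = 27
base 3: 27 = 3^3; at 4: 4^4 = 256; next = 255
base 4: 255 = 3·4^3 + 3·4^2 + 3·4 + 3; at 5: 3·5^3 + 3·5^2 + 3·5 + 3 = 468; next = 467
base 5: 467 = 3·5^3 + 3·5^2 + 3·5 + 2; at 6: 3·6^3 + 3·6^2 + 3·6 + 2 = 776; next = 775

5, 27, 255, 467, 775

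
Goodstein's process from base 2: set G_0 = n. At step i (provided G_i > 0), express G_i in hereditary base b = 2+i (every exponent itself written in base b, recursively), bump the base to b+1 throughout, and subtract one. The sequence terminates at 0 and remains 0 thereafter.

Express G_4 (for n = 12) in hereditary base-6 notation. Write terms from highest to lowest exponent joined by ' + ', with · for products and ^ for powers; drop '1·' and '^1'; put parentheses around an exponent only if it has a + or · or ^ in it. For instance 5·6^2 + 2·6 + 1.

[0] 12 ≡ 2^(2 + 1) + 2^2 (base 2). Lift 3: 108. −1: 107.
[1] 107 ≡ 3^(3 + 1) + 2·3^2 + 2·3 + 2 (base 3). Lift 4: 1066. −1: 1065.
[2] 1065 ≡ 4^(4 + 1) + 2·4^2 + 2·4 + 1 (base 4). Lift 5: 15686. −1: 15685.
[3] 15685 ≡ 5^(5 + 1) + 2·5^2 + 2·5 (base 5). Lift 6: 280020. −1: 280019.
[4] 280019 ≡ 6^(6 + 1) + 2·6^2 + 6 + 5 (base 6). Lift 7: 5764911. −1: 5764910.

6^(6 + 1) + 2·6^2 + 6 + 5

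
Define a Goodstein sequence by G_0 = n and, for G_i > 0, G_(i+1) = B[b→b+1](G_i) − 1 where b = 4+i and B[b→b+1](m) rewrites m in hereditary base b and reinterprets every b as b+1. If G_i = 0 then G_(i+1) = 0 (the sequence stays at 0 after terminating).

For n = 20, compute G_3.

G_0=20  [base 4] 4^2 + 4  →[4↦5]→  5^2 + 5 = 30  −1 ⇒ G_1=29
G_1=29  [base 5] 5^2 + 4  →[5↦6]→  6^2 + 4 = 40  −1 ⇒ G_2=39
G_2=39  [base 6] 6^2 + 3  →[6↦7]→  7^2 + 3 = 52  −1 ⇒ G_3=51

51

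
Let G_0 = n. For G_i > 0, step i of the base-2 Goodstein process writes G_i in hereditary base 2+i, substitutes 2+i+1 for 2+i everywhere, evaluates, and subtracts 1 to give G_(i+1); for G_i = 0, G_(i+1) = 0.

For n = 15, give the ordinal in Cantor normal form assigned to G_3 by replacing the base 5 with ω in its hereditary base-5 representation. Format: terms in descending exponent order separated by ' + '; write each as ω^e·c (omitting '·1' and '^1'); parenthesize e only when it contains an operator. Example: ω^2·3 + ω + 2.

ω^(ω + 1) + ω^ω + 2

15 —HB2→ 2^(2 + 1) + 2^2 + 2 + 1 —bump→ 3^(3 + 1) + 3^3 + 3 + 1 = 112 —(−1)→ 111
111 —HB3→ 3^(3 + 1) + 3^3 + 3 —bump→ 4^(4 + 1) + 4^4 + 4 = 1284 —(−1)→ 1283
1283 —HB4→ 4^(4 + 1) + 4^4 + 3 —bump→ 5^(5 + 1) + 5^5 + 3 = 18753 —(−1)→ 18752
18752 —HB5→ 5^(5 + 1) + 5^5 + 2 —bump→ 6^(6 + 1) + 6^6 + 2 = 326594 —(−1)→ 326593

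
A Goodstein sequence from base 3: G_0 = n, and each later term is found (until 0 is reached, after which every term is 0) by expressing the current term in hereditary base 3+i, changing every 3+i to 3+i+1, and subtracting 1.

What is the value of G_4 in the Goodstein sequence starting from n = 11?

39

step 0: 11 = 3^2 + 2; sub 4 for 3: 4^2 + 2; = 18; G_1 = 18−1 = 17
step 1: 17 = 4^2 + 1; sub 5 for 4: 5^2 + 1; = 26; G_2 = 26−1 = 25
step 2: 25 = 5^2; sub 6 for 5: 6^2; = 36; G_3 = 36−1 = 35
step 3: 35 = 5·6 + 5; sub 7 for 6: 5·7 + 5; = 40; G_4 = 40−1 = 39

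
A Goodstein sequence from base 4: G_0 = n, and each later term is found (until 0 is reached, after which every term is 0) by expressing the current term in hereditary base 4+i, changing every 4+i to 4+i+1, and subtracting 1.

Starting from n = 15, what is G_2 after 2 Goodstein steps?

19

i=0: 15 = 3·4 + 3 (b=4); 4→5: 3·5 + 3 = 18; 18−1 = 17
i=1: 17 = 3·5 + 2 (b=5); 5→6: 3·6 + 2 = 20; 20−1 = 19
i=2: 19 = 3·6 + 1 (b=6); 6→7: 3·7 + 1 = 22; 22−1 = 21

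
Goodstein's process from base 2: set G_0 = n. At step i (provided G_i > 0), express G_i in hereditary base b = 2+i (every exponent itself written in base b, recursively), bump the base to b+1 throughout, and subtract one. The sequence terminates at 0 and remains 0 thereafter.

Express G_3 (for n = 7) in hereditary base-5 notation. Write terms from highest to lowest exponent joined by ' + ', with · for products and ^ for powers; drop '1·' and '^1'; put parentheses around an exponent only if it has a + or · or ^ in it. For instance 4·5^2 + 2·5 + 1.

G_0=7  [base 2] 2^2 + 2 + 1  →[2↦3]→  3^3 + 3 + 1 = 31  −1 ⇒ G_1=30
G_1=30  [base 3] 3^3 + 3  →[3↦4]→  4^4 + 4 = 260  −1 ⇒ G_2=259
G_2=259  [base 4] 4^4 + 3  →[4↦5]→  5^5 + 3 = 3128  −1 ⇒ G_3=3127
G_3=3127  [base 5] 5^5 + 2  →[5↦6]→  6^6 + 2 = 46658  −1 ⇒ G_4=46657

5^5 + 2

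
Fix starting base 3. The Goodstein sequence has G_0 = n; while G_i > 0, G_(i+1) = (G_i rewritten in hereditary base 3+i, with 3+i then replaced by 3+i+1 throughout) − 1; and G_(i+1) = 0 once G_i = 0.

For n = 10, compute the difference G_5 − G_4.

(0) 10|_3 = 3^2 + 1 ↦ 4^2 + 1|_4 = 17 ⇒ 16
(1) 16|_4 = 4^2 ↦ 5^2|_5 = 25 ⇒ 24
(2) 24|_5 = 4·5 + 4 ↦ 4·6 + 4|_6 = 28 ⇒ 27
(3) 27|_6 = 4·6 + 3 ↦ 4·7 + 3|_7 = 31 ⇒ 30
(4) 30|_7 = 4·7 + 2 ↦ 4·8 + 2|_8 = 34 ⇒ 33

3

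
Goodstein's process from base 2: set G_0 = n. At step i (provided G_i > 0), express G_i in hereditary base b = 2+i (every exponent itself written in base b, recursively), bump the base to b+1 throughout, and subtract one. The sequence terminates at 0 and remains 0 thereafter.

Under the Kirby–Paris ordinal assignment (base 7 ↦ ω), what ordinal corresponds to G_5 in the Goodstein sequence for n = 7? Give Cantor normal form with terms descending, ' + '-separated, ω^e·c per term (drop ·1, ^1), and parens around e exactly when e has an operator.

ω^ω

G_0 = 7. HB_2(7) = 2^2 + 2 + 1. Bump = 31. G_1 = 30.
G_1 = 30. HB_3(30) = 3^3 + 3. Bump = 260. G_2 = 259.
G_2 = 259. HB_4(259) = 4^4 + 3. Bump = 3128. G_3 = 3127.
G_3 = 3127. HB_5(3127) = 5^5 + 2. Bump = 46658. G_4 = 46657.
G_4 = 46657. HB_6(46657) = 6^6 + 1. Bump = 823544. G_5 = 823543.
G_5 = 823543. HB_7(823543) = 7^7. Bump = 16777216. G_6 = 16777215.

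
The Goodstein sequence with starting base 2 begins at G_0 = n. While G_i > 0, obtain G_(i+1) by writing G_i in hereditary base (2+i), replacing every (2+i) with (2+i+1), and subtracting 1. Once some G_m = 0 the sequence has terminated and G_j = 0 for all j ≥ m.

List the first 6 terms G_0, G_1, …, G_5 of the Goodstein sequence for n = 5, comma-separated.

5 —HB2→ 2^2 + 1 —bump→ 3^3 + 1 = 28 —(−1)→ 27
27 —HB3→ 3^3 —bump→ 4^4 = 256 —(−1)→ 255
255 —HB4→ 3·4^3 + 3·4^2 + 3·4 + 3 —bump→ 3·5^3 + 3·5^2 + 3·5 + 3 = 468 —(−1)→ 467
467 —HB5→ 3·5^3 + 3·5^2 + 3·5 + 2 —bump→ 3·6^3 + 3·6^2 + 3·6 + 2 = 776 —(−1)→ 775
775 —HB6→ 3·6^3 + 3·6^2 + 3·6 + 1 —bump→ 3·7^3 + 3·7^2 + 3·7 + 1 = 1198 —(−1)→ 1197

5, 27, 255, 467, 775, 1197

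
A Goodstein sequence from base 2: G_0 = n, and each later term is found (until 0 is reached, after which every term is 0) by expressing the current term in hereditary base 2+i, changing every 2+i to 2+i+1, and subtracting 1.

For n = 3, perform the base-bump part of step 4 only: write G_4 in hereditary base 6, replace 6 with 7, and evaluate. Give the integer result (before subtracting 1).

1

G_0 = 3. HB_2(3) = 2 + 1. Bump = 4. G_1 = 3.
G_1 = 3. HB_3(3) = 3. Bump = 4. G_2 = 3.
G_2 = 3. HB_4(3) = 3. Bump = 3. G_3 = 2.
G_3 = 2. HB_5(2) = 2. Bump = 2. G_4 = 1.
G_4 = 1. HB_6(1) = 1. Bump = 1. G_5 = 0.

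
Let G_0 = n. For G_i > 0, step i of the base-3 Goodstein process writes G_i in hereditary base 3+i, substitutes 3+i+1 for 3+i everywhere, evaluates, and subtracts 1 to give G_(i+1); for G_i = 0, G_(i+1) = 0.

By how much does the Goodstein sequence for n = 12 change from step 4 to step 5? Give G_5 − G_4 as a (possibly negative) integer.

(0) 12|_3 = 3^2 + 3 ↦ 4^2 + 4|_4 = 20 ⇒ 19
(1) 19|_4 = 4^2 + 3 ↦ 5^2 + 3|_5 = 28 ⇒ 27
(2) 27|_5 = 5^2 + 2 ↦ 6^2 + 2|_6 = 38 ⇒ 37
(3) 37|_6 = 6^2 + 1 ↦ 7^2 + 1|_7 = 50 ⇒ 49
(4) 49|_7 = 7^2 ↦ 8^2|_8 = 64 ⇒ 63

14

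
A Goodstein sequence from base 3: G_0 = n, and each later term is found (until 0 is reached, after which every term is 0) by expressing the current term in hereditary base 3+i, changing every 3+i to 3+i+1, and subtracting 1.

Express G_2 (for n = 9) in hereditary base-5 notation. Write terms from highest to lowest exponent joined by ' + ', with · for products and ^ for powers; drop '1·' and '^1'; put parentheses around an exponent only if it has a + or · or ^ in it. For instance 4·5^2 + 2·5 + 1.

3·5 + 2

i=0: 9 = 3^2 (b=3); 3→4: 4^2 = 16; 16−1 = 15
i=1: 15 = 3·4 + 3 (b=4); 4→5: 3·5 + 3 = 18; 18−1 = 17
i=2: 17 = 3·5 + 2 (b=5); 5→6: 3·6 + 2 = 20; 20−1 = 19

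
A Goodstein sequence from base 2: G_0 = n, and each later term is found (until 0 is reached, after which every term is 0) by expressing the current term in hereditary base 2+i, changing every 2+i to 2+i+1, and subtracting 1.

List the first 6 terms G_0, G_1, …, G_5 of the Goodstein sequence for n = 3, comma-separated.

3, 3, 3, 2, 1, 0

3 —HB2→ 2 + 1 —bump→ 3 + 1 = 4 —(−1)→ 3
3 —HB3→ 3 —bump→ 4 = 4 —(−1)→ 3
3 —HB4→ 3 —bump→ 3 = 3 —(−1)→ 2
2 —HB5→ 2 —bump→ 2 = 2 —(−1)→ 1
1 —HB6→ 1 —bump→ 1 = 1 —(−1)→ 0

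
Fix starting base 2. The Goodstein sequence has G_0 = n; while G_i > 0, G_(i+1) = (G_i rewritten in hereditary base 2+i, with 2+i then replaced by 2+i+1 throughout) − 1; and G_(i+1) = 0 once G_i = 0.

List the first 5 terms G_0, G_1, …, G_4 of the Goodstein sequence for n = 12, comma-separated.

G_0 = 12. HB_2(12) = 2^(2 + 1) + 2^2. Bump = 108. G_1 = 107.
G_1 = 107. HB_3(107) = 3^(3 + 1) + 2·3^2 + 2·3 + 2. Bump = 1066. G_2 = 1065.
G_2 = 1065. HB_4(1065) = 4^(4 + 1) + 2·4^2 + 2·4 + 1. Bump = 15686. G_3 = 15685.
G_3 = 15685. HB_5(15685) = 5^(5 + 1) + 2·5^2 + 2·5. Bump = 280020. G_4 = 280019.

12, 107, 1065, 15685, 280019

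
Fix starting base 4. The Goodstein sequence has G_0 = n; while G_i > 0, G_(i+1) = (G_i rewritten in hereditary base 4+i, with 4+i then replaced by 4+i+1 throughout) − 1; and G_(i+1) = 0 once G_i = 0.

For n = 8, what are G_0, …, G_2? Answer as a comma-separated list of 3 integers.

G_0 = 8. HB_4(8) = 2·4. Bump = 10. G_1 = 9.
G_1 = 9. HB_5(9) = 5 + 4. Bump = 10. G_2 = 9.

8, 9, 9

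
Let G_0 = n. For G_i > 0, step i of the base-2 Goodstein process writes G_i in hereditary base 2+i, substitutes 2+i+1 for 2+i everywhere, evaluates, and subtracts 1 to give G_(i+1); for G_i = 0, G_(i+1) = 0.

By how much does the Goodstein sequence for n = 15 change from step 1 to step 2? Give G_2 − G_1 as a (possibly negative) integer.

[0] 15 ≡ 2^(2 + 1) + 2^2 + 2 + 1 (base 2). Lift 3: 112. −1: 111.
[1] 111 ≡ 3^(3 + 1) + 3^3 + 3 (base 3). Lift 4: 1284. −1: 1283.

1172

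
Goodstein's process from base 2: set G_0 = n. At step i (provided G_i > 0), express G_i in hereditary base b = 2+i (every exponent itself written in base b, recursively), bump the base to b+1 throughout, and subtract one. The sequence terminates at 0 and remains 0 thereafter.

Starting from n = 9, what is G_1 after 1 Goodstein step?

9 —HB2→ 2^(2 + 1) + 1 —bump→ 3^(3 + 1) + 1 = 82 —(−1)→ 81
81 —HB3→ 3^(3 + 1) —bump→ 4^(4 + 1) = 1024 —(−1)→ 1023

81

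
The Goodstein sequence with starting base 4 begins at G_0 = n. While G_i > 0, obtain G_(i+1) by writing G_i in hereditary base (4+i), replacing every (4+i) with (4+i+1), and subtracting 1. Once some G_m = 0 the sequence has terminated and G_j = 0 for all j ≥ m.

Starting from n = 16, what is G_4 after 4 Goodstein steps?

step 0: 16 = 4^2; sub 5 for 4: 5^2; = 25; G_1 = 25−1 = 24
step 1: 24 = 4·5 + 4; sub 6 for 5: 4·6 + 4; = 28; G_2 = 28−1 = 27
step 2: 27 = 4·6 + 3; sub 7 for 6: 4·7 + 3; = 31; G_3 = 31−1 = 30
step 3: 30 = 4·7 + 2; sub 8 for 7: 4·8 + 2; = 34; G_4 = 34−1 = 33
step 4: 33 = 4·8 + 1; sub 9 for 8: 4·9 + 1; = 37; G_5 = 37−1 = 36

33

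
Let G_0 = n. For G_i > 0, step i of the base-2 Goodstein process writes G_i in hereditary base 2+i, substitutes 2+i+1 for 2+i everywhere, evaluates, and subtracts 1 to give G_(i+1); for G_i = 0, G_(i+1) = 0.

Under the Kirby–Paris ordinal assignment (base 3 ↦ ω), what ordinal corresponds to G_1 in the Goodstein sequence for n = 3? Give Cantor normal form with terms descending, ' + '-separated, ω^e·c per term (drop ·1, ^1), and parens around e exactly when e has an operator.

ω

G_0 = 3. HB_2(3) = 2 + 1. Bump = 4. G_1 = 3.
G_1 = 3. HB_3(3) = 3. Bump = 4. G_2 = 3.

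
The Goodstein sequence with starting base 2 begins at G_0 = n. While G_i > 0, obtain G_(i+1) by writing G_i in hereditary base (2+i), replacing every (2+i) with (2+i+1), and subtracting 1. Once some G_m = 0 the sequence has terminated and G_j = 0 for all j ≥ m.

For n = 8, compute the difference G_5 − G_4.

G_0=8  [base 2] 2^(2 + 1)  →[2↦3]→  3^(3 + 1) = 81  −1 ⇒ G_1=80
G_1=80  [base 3] 2·3^3 + 2·3^2 + 2·3 + 2  →[3↦4]→  2·4^4 + 2·4^2 + 2·4 + 2 = 554  −1 ⇒ G_2=553
G_2=553  [base 4] 2·4^4 + 2·4^2 + 2·4 + 1  →[4↦5]→  2·5^5 + 2·5^2 + 2·5 + 1 = 6311  −1 ⇒ G_3=6310
G_3=6310  [base 5] 2·5^5 + 2·5^2 + 2·5  →[5↦6]→  2·6^6 + 2·6^2 + 2·6 = 93396  −1 ⇒ G_4=93395
G_4=93395  [base 6] 2·6^6 + 2·6^2 + 6 + 5  →[6↦7]→  2·7^7 + 2·7^2 + 7 + 5 = 1647196  −1 ⇒ G_5=1647195

1553800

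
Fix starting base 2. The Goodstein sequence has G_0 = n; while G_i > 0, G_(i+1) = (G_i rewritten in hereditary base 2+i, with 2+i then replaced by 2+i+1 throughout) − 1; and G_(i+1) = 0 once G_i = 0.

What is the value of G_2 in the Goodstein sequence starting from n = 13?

1279

step 0: 13 = 2^(2 + 1) + 2^2 + 1; sub 3 for 2: 3^(3 + 1) + 3^3 + 1; = 109; G_1 = 109−1 = 108
step 1: 108 = 3^(3 + 1) + 3^3; sub 4 for 3: 4^(4 + 1) + 4^4; = 1280; G_2 = 1280−1 = 1279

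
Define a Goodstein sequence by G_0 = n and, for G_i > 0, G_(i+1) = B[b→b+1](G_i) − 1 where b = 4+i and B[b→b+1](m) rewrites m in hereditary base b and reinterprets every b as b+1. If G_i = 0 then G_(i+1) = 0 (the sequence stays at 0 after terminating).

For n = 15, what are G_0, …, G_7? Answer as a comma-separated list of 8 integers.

base 4: 15 = 3·4 + 3; at 5: 3·5 + 3 = 18; next = 17
base 5: 17 = 3·5 + 2; at 6: 3·6 + 2 = 20; next = 19
base 6: 19 = 3·6 + 1; at 7: 3·7 + 1 = 22; next = 21
base 7: 21 = 3·7; at 8: 3·8 = 24; next = 23
base 8: 23 = 2·8 + 7; at 9: 2·9 + 7 = 25; next = 24
base 9: 24 = 2·9 + 6; at 10: 2·10 + 6 = 26; next = 25
base 10: 25 = 2·10 + 5; at 11: 2·11 + 5 = 27; next = 26

15, 17, 19, 21, 23, 24, 25, 26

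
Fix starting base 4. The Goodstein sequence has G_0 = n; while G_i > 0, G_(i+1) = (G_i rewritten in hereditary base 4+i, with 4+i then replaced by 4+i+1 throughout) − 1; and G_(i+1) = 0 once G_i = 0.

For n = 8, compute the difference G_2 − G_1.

step 0: 8 = 2·4; sub 5 for 4: 2·5; = 10; G_1 = 10−1 = 9
step 1: 9 = 5 + 4; sub 6 for 5: 6 + 4; = 10; G_2 = 10−1 = 9

0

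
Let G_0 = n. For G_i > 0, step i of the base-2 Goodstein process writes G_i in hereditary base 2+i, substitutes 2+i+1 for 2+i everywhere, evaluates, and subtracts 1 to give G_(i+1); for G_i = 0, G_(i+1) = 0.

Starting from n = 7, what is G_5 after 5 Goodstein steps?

7 —HB2→ 2^2 + 2 + 1 —bump→ 3^3 + 3 + 1 = 31 —(−1)→ 30
30 —HB3→ 3^3 + 3 —bump→ 4^4 + 4 = 260 —(−1)→ 259
259 —HB4→ 4^4 + 3 —bump→ 5^5 + 3 = 3128 —(−1)→ 3127
3127 —HB5→ 5^5 + 2 —bump→ 6^6 + 2 = 46658 —(−1)→ 46657
46657 —HB6→ 6^6 + 1 —bump→ 7^7 + 1 = 823544 —(−1)→ 823543

823543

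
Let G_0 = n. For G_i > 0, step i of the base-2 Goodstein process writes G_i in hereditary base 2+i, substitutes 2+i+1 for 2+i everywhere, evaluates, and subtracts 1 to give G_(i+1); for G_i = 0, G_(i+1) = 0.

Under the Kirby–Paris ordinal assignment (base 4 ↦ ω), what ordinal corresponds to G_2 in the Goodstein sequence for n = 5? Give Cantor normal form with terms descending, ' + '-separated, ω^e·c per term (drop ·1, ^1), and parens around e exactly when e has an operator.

base 2: 5 = 2^2 + 1; at 3: 3^3 + 1 = 28; next = 27
base 3: 27 = 3^3; at 4: 4^4 = 256; next = 255
base 4: 255 = 3·4^3 + 3·4^2 + 3·4 + 3; at 5: 3·5^3 + 3·5^2 + 3·5 + 3 = 468; next = 467

ω^3·3 + ω^2·3 + ω·3 + 3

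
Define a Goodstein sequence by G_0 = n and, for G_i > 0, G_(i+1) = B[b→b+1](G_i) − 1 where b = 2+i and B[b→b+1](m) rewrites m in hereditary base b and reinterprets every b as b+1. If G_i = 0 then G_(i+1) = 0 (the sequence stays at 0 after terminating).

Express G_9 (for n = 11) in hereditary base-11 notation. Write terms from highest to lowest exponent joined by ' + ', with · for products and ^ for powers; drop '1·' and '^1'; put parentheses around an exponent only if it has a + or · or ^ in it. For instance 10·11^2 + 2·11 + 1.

i=0: 11 = 2^(2 + 1) + 2 + 1 (b=2); 2→3: 3^(3 + 1) + 3 + 1 = 85; 85−1 = 84
i=1: 84 = 3^(3 + 1) + 3 (b=3); 3→4: 4^(4 + 1) + 4 = 1028; 1028−1 = 1027
i=2: 1027 = 4^(4 + 1) + 3 (b=4); 4→5: 5^(5 + 1) + 3 = 15628; 15628−1 = 15627
i=3: 15627 = 5^(5 + 1) + 2 (b=5); 5→6: 6^(6 + 1) + 2 = 279938; 279938−1 = 279937
i=4: 279937 = 6^(6 + 1) + 1 (b=6); 6→7: 7^(7 + 1) + 1 = 5764802; 5764802−1 = 5764801
i=5: 5764801 = 7^(7 + 1) (b=7); 7→8: 8^(8 + 1) = 134217728; 134217728−1 = 134217727
i=6: 134217727 = 7·8^8 + 7·8^7 + 7·8^6 + 7·8^5 + 7·8^4 + 7·8^3 + 7·8^2 + 7·8 + 7 (b=8); 8→9: 7·9^9 + 7·9^7 + 7·9^6 + 7·9^5 + 7·9^4 + 7·9^3 + 7·9^2 + 7·9 + 7 = 2749609303; 2749609303−1 = 2749609302
i=7: 2749609302 = 7·9^9 + 7·9^7 + 7·9^6 + 7·9^5 + 7·9^4 + 7·9^3 + 7·9^2 + 7·9 + 6 (b=9); 9→10: 7·10^10 + 7·10^7 + 7·10^6 + 7·10^5 + 7·10^4 + 7·10^3 + 7·10^2 + 7·10 + 6 = 70077777776; 70077777776−1 = 70077777775
i=8: 70077777775 = 7·10^10 + 7·10^7 + 7·10^6 + 7·10^5 + 7·10^4 + 7·10^3 + 7·10^2 + 7·10 + 5 (b=10); 10→11: 7·11^11 + 7·11^7 + 7·11^6 + 7·11^5 + 7·11^4 + 7·11^3 + 7·11^2 + 7·11 + 5 = 1997331745491; 1997331745491−1 = 1997331745490

7·11^11 + 7·11^7 + 7·11^6 + 7·11^5 + 7·11^4 + 7·11^3 + 7·11^2 + 7·11 + 4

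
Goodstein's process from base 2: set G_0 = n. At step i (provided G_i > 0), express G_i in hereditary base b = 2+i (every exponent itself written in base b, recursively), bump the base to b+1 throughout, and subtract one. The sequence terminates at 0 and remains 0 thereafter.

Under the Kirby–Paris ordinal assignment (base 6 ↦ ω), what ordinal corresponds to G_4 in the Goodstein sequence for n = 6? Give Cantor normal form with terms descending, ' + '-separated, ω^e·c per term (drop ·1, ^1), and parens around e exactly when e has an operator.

(0) 6|_2 = 2^2 + 2 ↦ 3^3 + 3|_3 = 30 ⇒ 29
(1) 29|_3 = 3^3 + 2 ↦ 4^4 + 2|_4 = 258 ⇒ 257
(2) 257|_4 = 4^4 + 1 ↦ 5^5 + 1|_5 = 3126 ⇒ 3125
(3) 3125|_5 = 5^5 ↦ 6^6|_6 = 46656 ⇒ 46655
(4) 46655|_6 = 5·6^5 + 5·6^4 + 5·6^3 + 5·6^2 + 5·6 + 5 ↦ 5·7^5 + 5·7^4 + 5·7^3 + 5·7^2 + 5·7 + 5|_7 = 98040 ⇒ 98039

ω^5·5 + ω^4·5 + ω^3·5 + ω^2·5 + ω·5 + 5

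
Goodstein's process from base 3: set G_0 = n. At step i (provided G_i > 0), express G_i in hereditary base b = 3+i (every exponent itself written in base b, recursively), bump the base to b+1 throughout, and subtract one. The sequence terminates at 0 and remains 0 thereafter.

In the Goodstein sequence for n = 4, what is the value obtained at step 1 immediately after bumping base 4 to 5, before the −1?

(0) 4|_3 = 3 + 1 ↦ 4 + 1|_4 = 5 ⇒ 4
(1) 4|_4 = 4 ↦ 5|_5 = 5 ⇒ 4

5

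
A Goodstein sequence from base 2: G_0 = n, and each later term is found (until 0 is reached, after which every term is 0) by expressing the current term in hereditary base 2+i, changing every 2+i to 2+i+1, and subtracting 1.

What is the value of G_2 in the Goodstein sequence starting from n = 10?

10 —HB2→ 2^(2 + 1) + 2 —bump→ 3^(3 + 1) + 3 = 84 —(−1)→ 83
83 —HB3→ 3^(3 + 1) + 2 —bump→ 4^(4 + 1) + 2 = 1026 —(−1)→ 1025
1025 —HB4→ 4^(4 + 1) + 1 —bump→ 5^(5 + 1) + 1 = 15626 —(−1)→ 15625

1025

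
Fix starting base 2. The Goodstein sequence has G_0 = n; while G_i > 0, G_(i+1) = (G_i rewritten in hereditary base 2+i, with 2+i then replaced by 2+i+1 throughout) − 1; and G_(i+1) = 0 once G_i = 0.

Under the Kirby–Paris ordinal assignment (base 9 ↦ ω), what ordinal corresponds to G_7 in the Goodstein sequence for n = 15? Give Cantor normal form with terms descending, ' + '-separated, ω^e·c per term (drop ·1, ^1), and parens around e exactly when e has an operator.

ω^(ω + 1) + ω^7·7 + ω^6·7 + ω^5·7 + ω^4·7 + ω^3·7 + ω^2·7 + ω·7 + 6

step 0: 15 = 2^(2 + 1) + 2^2 + 2 + 1; sub 3 for 2: 3^(3 + 1) + 3^3 + 3 + 1; = 112; G_1 = 112−1 = 111
step 1: 111 = 3^(3 + 1) + 3^3 + 3; sub 4 for 3: 4^(4 + 1) + 4^4 + 4; = 1284; G_2 = 1284−1 = 1283
step 2: 1283 = 4^(4 + 1) + 4^4 + 3; sub 5 for 4: 5^(5 + 1) + 5^5 + 3; = 18753; G_3 = 18753−1 = 18752
step 3: 18752 = 5^(5 + 1) + 5^5 + 2; sub 6 for 5: 6^(6 + 1) + 6^6 + 2; = 326594; G_4 = 326594−1 = 326593
step 4: 326593 = 6^(6 + 1) + 6^6 + 1; sub 7 for 6: 7^(7 + 1) + 7^7 + 1; = 6588345; G_5 = 6588345−1 = 6588344
step 5: 6588344 = 7^(7 + 1) + 7^7; sub 8 for 7: 8^(8 + 1) + 8^8; = 150994944; G_6 = 150994944−1 = 150994943
step 6: 150994943 = 8^(8 + 1) + 7·8^7 + 7·8^6 + 7·8^5 + 7·8^4 + 7·8^3 + 7·8^2 + 7·8 + 7; sub 9 for 8: 9^(9 + 1) + 7·9^7 + 7·9^6 + 7·9^5 + 7·9^4 + 7·9^3 + 7·9^2 + 7·9 + 7; = 3524450281; G_7 = 3524450281−1 = 3524450280
step 7: 3524450280 = 9^(9 + 1) + 7·9^7 + 7·9^6 + 7·9^5 + 7·9^4 + 7·9^3 + 7·9^2 + 7·9 + 6; sub 10 for 9: 10^(10 + 1) + 7·10^7 + 7·10^6 + 7·10^5 + 7·10^4 + 7·10^3 + 7·10^2 + 7·10 + 6; = 100077777776; G_8 = 100077777776−1 = 100077777775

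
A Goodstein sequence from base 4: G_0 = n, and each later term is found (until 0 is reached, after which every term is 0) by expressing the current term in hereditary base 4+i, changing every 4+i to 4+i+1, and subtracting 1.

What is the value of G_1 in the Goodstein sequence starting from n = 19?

27

(0) 19|_4 = 4^2 + 3 ↦ 5^2 + 3|_5 = 28 ⇒ 27
(1) 27|_5 = 5^2 + 2 ↦ 6^2 + 2|_6 = 38 ⇒ 37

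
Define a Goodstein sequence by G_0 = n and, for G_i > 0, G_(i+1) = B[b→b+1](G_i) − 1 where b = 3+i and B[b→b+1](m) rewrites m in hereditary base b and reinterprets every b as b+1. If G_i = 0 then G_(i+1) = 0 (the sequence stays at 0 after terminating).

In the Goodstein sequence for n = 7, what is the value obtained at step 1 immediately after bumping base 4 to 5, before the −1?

[0] 7 ≡ 2·3 + 1 (base 3). Lift 4: 9. −1: 8.
[1] 8 ≡ 2·4 (base 4). Lift 5: 10. −1: 9.

10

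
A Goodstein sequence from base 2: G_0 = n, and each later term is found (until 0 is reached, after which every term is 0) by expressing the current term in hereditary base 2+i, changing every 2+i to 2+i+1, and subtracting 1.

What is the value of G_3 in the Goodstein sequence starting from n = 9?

9 —HB2→ 2^(2 + 1) + 1 —bump→ 3^(3 + 1) + 1 = 82 —(−1)→ 81
81 —HB3→ 3^(3 + 1) —bump→ 4^(4 + 1) = 1024 —(−1)→ 1023
1023 —HB4→ 3·4^4 + 3·4^3 + 3·4^2 + 3·4 + 3 —bump→ 3·5^5 + 3·5^3 + 3·5^2 + 3·5 + 3 = 9843 —(−1)→ 9842

9842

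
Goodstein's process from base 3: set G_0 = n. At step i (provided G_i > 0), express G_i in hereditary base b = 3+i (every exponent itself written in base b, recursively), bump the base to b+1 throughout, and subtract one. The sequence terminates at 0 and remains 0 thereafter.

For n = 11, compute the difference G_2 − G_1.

step 0: 11 = 3^2 + 2; sub 4 for 3: 4^2 + 2; = 18; G_1 = 18−1 = 17
step 1: 17 = 4^2 + 1; sub 5 for 4: 5^2 + 1; = 26; G_2 = 26−1 = 25

8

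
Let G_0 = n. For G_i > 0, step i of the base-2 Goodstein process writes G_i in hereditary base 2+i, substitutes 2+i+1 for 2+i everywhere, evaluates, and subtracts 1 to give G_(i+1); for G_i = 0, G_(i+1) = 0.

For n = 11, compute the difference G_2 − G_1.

943

(0) 11|_2 = 2^(2 + 1) + 2 + 1 ↦ 3^(3 + 1) + 3 + 1|_3 = 85 ⇒ 84
(1) 84|_3 = 3^(3 + 1) + 3 ↦ 4^(4 + 1) + 4|_4 = 1028 ⇒ 1027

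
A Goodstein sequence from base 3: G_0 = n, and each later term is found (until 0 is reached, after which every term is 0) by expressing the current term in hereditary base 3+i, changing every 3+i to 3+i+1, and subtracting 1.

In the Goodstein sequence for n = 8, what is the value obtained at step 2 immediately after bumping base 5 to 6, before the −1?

i=0: 8 = 2·3 + 2 (b=3); 3→4: 2·4 + 2 = 10; 10−1 = 9
i=1: 9 = 2·4 + 1 (b=4); 4→5: 2·5 + 1 = 11; 11−1 = 10
i=2: 10 = 2·5 (b=5); 5→6: 2·6 = 12; 12−1 = 11

12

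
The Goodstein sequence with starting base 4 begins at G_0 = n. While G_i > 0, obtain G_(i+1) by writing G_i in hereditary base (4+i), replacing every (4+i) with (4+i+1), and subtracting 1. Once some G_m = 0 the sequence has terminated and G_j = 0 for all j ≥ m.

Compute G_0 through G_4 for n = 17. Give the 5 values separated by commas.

17, 25, 35, 39, 43

step 0: 17 = 4^2 + 1; sub 5 for 4: 5^2 + 1; = 26; G_1 = 26−1 = 25
step 1: 25 = 5^2; sub 6 for 5: 6^2; = 36; G_2 = 36−1 = 35
step 2: 35 = 5·6 + 5; sub 7 for 6: 5·7 + 5; = 40; G_3 = 40−1 = 39
step 3: 39 = 5·7 + 4; sub 8 for 7: 5·8 + 4; = 44; G_4 = 44−1 = 43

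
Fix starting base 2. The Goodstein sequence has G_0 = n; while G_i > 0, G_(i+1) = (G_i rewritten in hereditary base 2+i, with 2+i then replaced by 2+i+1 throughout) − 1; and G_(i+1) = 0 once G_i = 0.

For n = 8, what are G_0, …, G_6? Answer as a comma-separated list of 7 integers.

8, 80, 553, 6310, 93395, 1647195, 33554571

G_0 = 8. HB_2(8) = 2^(2 + 1). Bump = 81. G_1 = 80.
G_1 = 80. HB_3(80) = 2·3^3 + 2·3^2 + 2·3 + 2. Bump = 554. G_2 = 553.
G_2 = 553. HB_4(553) = 2·4^4 + 2·4^2 + 2·4 + 1. Bump = 6311. G_3 = 6310.
G_3 = 6310. HB_5(6310) = 2·5^5 + 2·5^2 + 2·5. Bump = 93396. G_4 = 93395.
G_4 = 93395. HB_6(93395) = 2·6^6 + 2·6^2 + 6 + 5. Bump = 1647196. G_5 = 1647195.
G_5 = 1647195. HB_7(1647195) = 2·7^7 + 2·7^2 + 7 + 4. Bump = 33554572. G_6 = 33554571.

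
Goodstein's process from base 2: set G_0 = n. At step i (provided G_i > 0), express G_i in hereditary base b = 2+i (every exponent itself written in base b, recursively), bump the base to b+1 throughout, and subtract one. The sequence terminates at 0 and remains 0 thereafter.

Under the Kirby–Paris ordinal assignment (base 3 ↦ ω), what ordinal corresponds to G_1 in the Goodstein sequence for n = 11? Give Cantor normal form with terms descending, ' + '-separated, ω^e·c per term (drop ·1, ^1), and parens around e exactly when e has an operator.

step 0: 11 = 2^(2 + 1) + 2 + 1; sub 3 for 2: 3^(3 + 1) + 3 + 1; = 85; G_1 = 85−1 = 84
step 1: 84 = 3^(3 + 1) + 3; sub 4 for 3: 4^(4 + 1) + 4; = 1028; G_2 = 1028−1 = 1027

ω^(ω + 1) + ω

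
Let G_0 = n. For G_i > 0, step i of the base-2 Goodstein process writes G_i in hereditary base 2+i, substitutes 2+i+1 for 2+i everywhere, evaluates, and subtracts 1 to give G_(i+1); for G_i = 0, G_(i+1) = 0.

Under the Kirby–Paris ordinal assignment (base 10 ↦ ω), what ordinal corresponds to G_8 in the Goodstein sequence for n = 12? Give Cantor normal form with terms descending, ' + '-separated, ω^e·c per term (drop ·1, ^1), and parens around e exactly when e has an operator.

ω^(ω + 1) + ω^2·2 + ω + 1

[0] 12 ≡ 2^(2 + 1) + 2^2 (base 2). Lift 3: 108. −1: 107.
[1] 107 ≡ 3^(3 + 1) + 2·3^2 + 2·3 + 2 (base 3). Lift 4: 1066. −1: 1065.
[2] 1065 ≡ 4^(4 + 1) + 2·4^2 + 2·4 + 1 (base 4). Lift 5: 15686. −1: 15685.
[3] 15685 ≡ 5^(5 + 1) + 2·5^2 + 2·5 (base 5). Lift 6: 280020. −1: 280019.
[4] 280019 ≡ 6^(6 + 1) + 2·6^2 + 6 + 5 (base 6). Lift 7: 5764911. −1: 5764910.
[5] 5764910 ≡ 7^(7 + 1) + 2·7^2 + 7 + 4 (base 7). Lift 8: 134217868. −1: 134217867.
[6] 134217867 ≡ 8^(8 + 1) + 2·8^2 + 8 + 3 (base 8). Lift 9: 3486784575. −1: 3486784574.
[7] 3486784574 ≡ 9^(9 + 1) + 2·9^2 + 9 + 2 (base 9). Lift 10: 100000000212. −1: 100000000211.
[8] 100000000211 ≡ 10^(10 + 1) + 2·10^2 + 10 + 1 (base 10). Lift 11: 3138428376975. −1: 3138428376974.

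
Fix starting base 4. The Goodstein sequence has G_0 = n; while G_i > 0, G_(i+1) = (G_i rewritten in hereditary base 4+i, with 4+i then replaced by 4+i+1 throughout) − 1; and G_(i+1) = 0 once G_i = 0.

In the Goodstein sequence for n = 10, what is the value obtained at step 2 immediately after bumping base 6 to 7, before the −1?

10 —HB4→ 2·4 + 2 —bump→ 2·5 + 2 = 12 —(−1)→ 11
11 —HB5→ 2·5 + 1 —bump→ 2·6 + 1 = 13 —(−1)→ 12
12 —HB6→ 2·6 —bump→ 2·7 = 14 —(−1)→ 13

14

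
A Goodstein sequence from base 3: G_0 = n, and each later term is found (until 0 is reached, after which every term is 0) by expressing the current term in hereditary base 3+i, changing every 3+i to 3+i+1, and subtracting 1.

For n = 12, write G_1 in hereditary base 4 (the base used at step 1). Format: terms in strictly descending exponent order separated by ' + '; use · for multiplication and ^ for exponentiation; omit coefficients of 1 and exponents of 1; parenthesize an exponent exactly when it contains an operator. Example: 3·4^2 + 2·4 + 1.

step 0: 12 = 3^2 + 3; sub 4 for 3: 4^2 + 4; = 20; G_1 = 20−1 = 19
step 1: 19 = 4^2 + 3; sub 5 for 4: 5^2 + 3; = 28; G_2 = 28−1 = 27

4^2 + 3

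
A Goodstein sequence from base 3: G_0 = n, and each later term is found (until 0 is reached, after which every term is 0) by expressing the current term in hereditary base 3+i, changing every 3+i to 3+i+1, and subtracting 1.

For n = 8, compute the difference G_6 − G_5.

0

G_0=8  [base 3] 2·3 + 2  →[3↦4]→  2·4 + 2 = 10  −1 ⇒ G_1=9
G_1=9  [base 4] 2·4 + 1  →[4↦5]→  2·5 + 1 = 11  −1 ⇒ G_2=10
G_2=10  [base 5] 2·5  →[5↦6]→  2·6 = 12  −1 ⇒ G_3=11
G_3=11  [base 6] 6 + 5  →[6↦7]→  7 + 5 = 12  −1 ⇒ G_4=11
G_4=11  [base 7] 7 + 4  →[7↦8]→  8 + 4 = 12  −1 ⇒ G_5=11
G_5=11  [base 8] 8 + 3  →[8↦9]→  9 + 3 = 12  −1 ⇒ G_6=11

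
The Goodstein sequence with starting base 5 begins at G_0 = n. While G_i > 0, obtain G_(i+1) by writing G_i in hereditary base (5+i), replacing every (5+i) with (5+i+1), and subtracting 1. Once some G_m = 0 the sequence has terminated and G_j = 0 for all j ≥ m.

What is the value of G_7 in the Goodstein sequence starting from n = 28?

101

base 5: 28 = 5^2 + 3; at 6: 6^2 + 3 = 39; next = 38
base 6: 38 = 6^2 + 2; at 7: 7^2 + 2 = 51; next = 50
base 7: 50 = 7^2 + 1; at 8: 8^2 + 1 = 65; next = 64
base 8: 64 = 8^2; at 9: 9^2 = 81; next = 80
base 9: 80 = 8·9 + 8; at 10: 8·10 + 8 = 88; next = 87
base 10: 87 = 8·10 + 7; at 11: 8·11 + 7 = 95; next = 94
base 11: 94 = 8·11 + 6; at 12: 8·12 + 6 = 102; next = 101
base 12: 101 = 8·12 + 5; at 13: 8·13 + 5 = 109; next = 108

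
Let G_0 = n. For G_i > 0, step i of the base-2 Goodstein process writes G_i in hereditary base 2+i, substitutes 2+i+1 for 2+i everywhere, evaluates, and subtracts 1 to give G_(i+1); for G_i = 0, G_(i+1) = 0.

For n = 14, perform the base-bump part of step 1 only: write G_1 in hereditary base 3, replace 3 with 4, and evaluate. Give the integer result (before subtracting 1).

1282

i=0: 14 = 2^(2 + 1) + 2^2 + 2 (b=2); 2→3: 3^(3 + 1) + 3^3 + 3 = 111; 111−1 = 110
i=1: 110 = 3^(3 + 1) + 3^3 + 2 (b=3); 3→4: 4^(4 + 1) + 4^4 + 2 = 1282; 1282−1 = 1281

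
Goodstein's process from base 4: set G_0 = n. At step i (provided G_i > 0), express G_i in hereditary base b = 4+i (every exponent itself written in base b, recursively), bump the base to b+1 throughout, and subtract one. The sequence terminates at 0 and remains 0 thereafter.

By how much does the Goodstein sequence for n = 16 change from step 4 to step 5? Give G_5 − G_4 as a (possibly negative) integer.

3

16 —HB4→ 4^2 —bump→ 5^2 = 25 —(−1)→ 24
24 —HB5→ 4·5 + 4 —bump→ 4·6 + 4 = 28 —(−1)→ 27
27 —HB6→ 4·6 + 3 —bump→ 4·7 + 3 = 31 —(−1)→ 30
30 —HB7→ 4·7 + 2 —bump→ 4·8 + 2 = 34 —(−1)→ 33
33 —HB8→ 4·8 + 1 —bump→ 4·9 + 1 = 37 —(−1)→ 36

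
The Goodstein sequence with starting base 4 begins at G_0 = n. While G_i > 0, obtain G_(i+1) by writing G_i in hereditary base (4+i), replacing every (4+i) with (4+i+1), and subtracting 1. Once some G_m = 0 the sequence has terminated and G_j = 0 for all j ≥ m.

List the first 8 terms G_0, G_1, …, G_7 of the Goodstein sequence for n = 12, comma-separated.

12, 14, 15, 16, 17, 18, 19, 19

i=0: 12 = 3·4 (b=4); 4→5: 3·5 = 15; 15−1 = 14
i=1: 14 = 2·5 + 4 (b=5); 5→6: 2·6 + 4 = 16; 16−1 = 15
i=2: 15 = 2·6 + 3 (b=6); 6→7: 2·7 + 3 = 17; 17−1 = 16
i=3: 16 = 2·7 + 2 (b=7); 7→8: 2·8 + 2 = 18; 18−1 = 17
i=4: 17 = 2·8 + 1 (b=8); 8→9: 2·9 + 1 = 19; 19−1 = 18
i=5: 18 = 2·9 (b=9); 9→10: 2·10 = 20; 20−1 = 19
i=6: 19 = 10 + 9 (b=10); 10→11: 11 + 9 = 20; 20−1 = 19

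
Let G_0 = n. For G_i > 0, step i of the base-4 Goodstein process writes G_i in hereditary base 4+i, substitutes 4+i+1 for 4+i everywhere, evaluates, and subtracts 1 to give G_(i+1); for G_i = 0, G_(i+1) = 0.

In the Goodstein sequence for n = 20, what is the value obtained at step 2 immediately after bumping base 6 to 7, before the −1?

G_0=20  [base 4] 4^2 + 4  →[4↦5]→  5^2 + 5 = 30  −1 ⇒ G_1=29
G_1=29  [base 5] 5^2 + 4  →[5↦6]→  6^2 + 4 = 40  −1 ⇒ G_2=39

52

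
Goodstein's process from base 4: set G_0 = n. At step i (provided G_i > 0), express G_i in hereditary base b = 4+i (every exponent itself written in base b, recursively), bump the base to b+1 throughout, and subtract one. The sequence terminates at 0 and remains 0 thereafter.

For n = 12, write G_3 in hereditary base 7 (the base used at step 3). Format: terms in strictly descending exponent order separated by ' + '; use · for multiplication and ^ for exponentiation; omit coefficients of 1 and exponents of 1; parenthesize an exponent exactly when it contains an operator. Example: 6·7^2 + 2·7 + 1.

i=0: 12 = 3·4 (b=4); 4→5: 3·5 = 15; 15−1 = 14
i=1: 14 = 2·5 + 4 (b=5); 5→6: 2·6 + 4 = 16; 16−1 = 15
i=2: 15 = 2·6 + 3 (b=6); 6→7: 2·7 + 3 = 17; 17−1 = 16
i=3: 16 = 2·7 + 2 (b=7); 7→8: 2·8 + 2 = 18; 18−1 = 17

2·7 + 2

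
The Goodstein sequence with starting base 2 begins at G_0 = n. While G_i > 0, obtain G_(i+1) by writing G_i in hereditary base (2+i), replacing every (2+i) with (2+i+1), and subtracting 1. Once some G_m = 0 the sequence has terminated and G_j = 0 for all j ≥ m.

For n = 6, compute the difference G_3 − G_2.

step 0: 6 = 2^2 + 2; sub 3 for 2: 3^3 + 3; = 30; G_1 = 30−1 = 29
step 1: 29 = 3^3 + 2; sub 4 for 3: 4^4 + 2; = 258; G_2 = 258−1 = 257
step 2: 257 = 4^4 + 1; sub 5 for 4: 5^5 + 1; = 3126; G_3 = 3126−1 = 3125

2868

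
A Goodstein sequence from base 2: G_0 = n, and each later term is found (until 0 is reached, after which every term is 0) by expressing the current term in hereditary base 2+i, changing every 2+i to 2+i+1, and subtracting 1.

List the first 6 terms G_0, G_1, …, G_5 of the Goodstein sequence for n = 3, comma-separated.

3, 3, 3, 2, 1, 0

[0] 3 ≡ 2 + 1 (base 2). Lift 3: 4. −1: 3.
[1] 3 ≡ 3 (base 3). Lift 4: 4. −1: 3.
[2] 3 ≡ 3 (base 4). Lift 5: 3. −1: 2.
[3] 2 ≡ 2 (base 5). Lift 6: 2. −1: 1.
[4] 1 ≡ 1 (base 6). Lift 7: 1. −1: 0.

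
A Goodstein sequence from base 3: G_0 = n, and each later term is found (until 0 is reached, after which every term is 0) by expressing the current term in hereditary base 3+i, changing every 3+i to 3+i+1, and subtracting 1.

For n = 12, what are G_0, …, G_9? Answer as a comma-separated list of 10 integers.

i=0: 12 = 3^2 + 3 (b=3); 3→4: 4^2 + 4 = 20; 20−1 = 19
i=1: 19 = 4^2 + 3 (b=4); 4→5: 5^2 + 3 = 28; 28−1 = 27
i=2: 27 = 5^2 + 2 (b=5); 5→6: 6^2 + 2 = 38; 38−1 = 37
i=3: 37 = 6^2 + 1 (b=6); 6→7: 7^2 + 1 = 50; 50−1 = 49
i=4: 49 = 7^2 (b=7); 7→8: 8^2 = 64; 64−1 = 63
i=5: 63 = 7·8 + 7 (b=8); 8→9: 7·9 + 7 = 70; 70−1 = 69
i=6: 69 = 7·9 + 6 (b=9); 9→10: 7·10 + 6 = 76; 76−1 = 75
i=7: 75 = 7·10 + 5 (b=10); 10→11: 7·11 + 5 = 82; 82−1 = 81
i=8: 81 = 7·11 + 4 (b=11); 11→12: 7·12 + 4 = 88; 88−1 = 87

12, 19, 27, 37, 49, 63, 69, 75, 81, 87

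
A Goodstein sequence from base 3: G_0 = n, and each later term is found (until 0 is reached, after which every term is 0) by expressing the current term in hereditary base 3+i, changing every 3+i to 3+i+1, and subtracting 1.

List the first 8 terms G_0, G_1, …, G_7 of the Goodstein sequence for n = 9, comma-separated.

G_0 = 9. HB_3(9) = 3^2. Bump = 16. G_1 = 15.
G_1 = 15. HB_4(15) = 3·4 + 3. Bump = 18. G_2 = 17.
G_2 = 17. HB_5(17) = 3·5 + 2. Bump = 20. G_3 = 19.
G_3 = 19. HB_6(19) = 3·6 + 1. Bump = 22. G_4 = 21.
G_4 = 21. HB_7(21) = 3·7. Bump = 24. G_5 = 23.
G_5 = 23. HB_8(23) = 2·8 + 7. Bump = 25. G_6 = 24.
G_6 = 24. HB_9(24) = 2·9 + 6. Bump = 26. G_7 = 25.

9, 15, 17, 19, 21, 23, 24, 25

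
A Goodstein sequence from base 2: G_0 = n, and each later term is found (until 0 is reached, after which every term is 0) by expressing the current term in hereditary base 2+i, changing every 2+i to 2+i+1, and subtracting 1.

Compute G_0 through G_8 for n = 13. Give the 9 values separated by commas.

G_0 = 13. HB_2(13) = 2^(2 + 1) + 2^2 + 1. Bump = 109. G_1 = 108.
G_1 = 108. HB_3(108) = 3^(3 + 1) + 3^3. Bump = 1280. G_2 = 1279.
G_2 = 1279. HB_4(1279) = 4^(4 + 1) + 3·4^3 + 3·4^2 + 3·4 + 3. Bump = 16093. G_3 = 16092.
G_3 = 16092. HB_5(16092) = 5^(5 + 1) + 3·5^3 + 3·5^2 + 3·5 + 2. Bump = 280712. G_4 = 280711.
G_4 = 280711. HB_6(280711) = 6^(6 + 1) + 3·6^3 + 3·6^2 + 3·6 + 1. Bump = 5765999. G_5 = 5765998.
G_5 = 5765998. HB_7(5765998) = 7^(7 + 1) + 3·7^3 + 3·7^2 + 3·7. Bump = 134219480. G_6 = 134219479.
G_6 = 134219479. HB_8(134219479) = 8^(8 + 1) + 3·8^3 + 3·8^2 + 2·8 + 7. Bump = 3486786856. G_7 = 3486786855.
G_7 = 3486786855. HB_9(3486786855) = 9^(9 + 1) + 3·9^3 + 3·9^2 + 2·9 + 6. Bump = 100000003326. G_8 = 100000003325.

13, 108, 1279, 16092, 280711, 5765998, 134219479, 3486786855, 100000003325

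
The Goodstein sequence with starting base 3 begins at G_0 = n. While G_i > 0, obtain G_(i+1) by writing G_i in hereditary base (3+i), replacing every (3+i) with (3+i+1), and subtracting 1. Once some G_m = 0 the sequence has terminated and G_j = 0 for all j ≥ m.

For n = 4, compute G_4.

2

step 0: 4 = 3 + 1; sub 4 for 3: 4 + 1; = 5; G_1 = 5−1 = 4
step 1: 4 = 4; sub 5 for 4: 5; = 5; G_2 = 5−1 = 4
step 2: 4 = 4; sub 6 for 5: 4; = 4; G_3 = 4−1 = 3
step 3: 3 = 3; sub 7 for 6: 3; = 3; G_4 = 3−1 = 2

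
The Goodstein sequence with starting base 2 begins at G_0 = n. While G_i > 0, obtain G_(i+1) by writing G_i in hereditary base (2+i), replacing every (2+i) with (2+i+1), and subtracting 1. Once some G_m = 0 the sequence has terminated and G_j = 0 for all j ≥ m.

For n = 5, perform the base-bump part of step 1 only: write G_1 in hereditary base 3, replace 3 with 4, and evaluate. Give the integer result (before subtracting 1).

256

i=0: 5 = 2^2 + 1 (b=2); 2→3: 3^3 + 1 = 28; 28−1 = 27
i=1: 27 = 3^3 (b=3); 3→4: 4^4 = 256; 256−1 = 255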